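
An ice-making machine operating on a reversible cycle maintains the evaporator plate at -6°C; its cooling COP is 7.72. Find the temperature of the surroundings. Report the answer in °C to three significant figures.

28.6 °C

COP_R = T_C/(T_H − T_C) gives T_H − T_C = T_C/COP.
With T_C = 267.15 K, T_H = 267.15 × (1 + 1/7.72) = 301.75 K.
Converting, 301.75 K = 28.60°C.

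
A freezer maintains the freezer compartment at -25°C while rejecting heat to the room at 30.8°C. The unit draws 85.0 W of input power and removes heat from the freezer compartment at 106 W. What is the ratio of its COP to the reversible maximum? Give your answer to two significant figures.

COP_actual = Q̇_C/Ẇ = 106.0/85.00 = 1.247.
In absolute terms T_C = 248.15 K and T_H = 303.95 K, so ΔT = 55.80 K.
COP_Carnot = T_C/ΔT = 248.15/55.80 = 4.447.
η_II = COP_actual/COP_Carnot = 1.247/4.447 = 0.2804.

0.28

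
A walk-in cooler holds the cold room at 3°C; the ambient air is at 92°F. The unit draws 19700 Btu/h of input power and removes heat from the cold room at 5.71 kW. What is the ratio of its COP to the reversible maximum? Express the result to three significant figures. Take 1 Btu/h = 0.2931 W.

Converting, Q̇_C = 5.710 kW = 19480 Btu/h, so COP_actual = Q̇_C/Ẇ = 19480/19700 = 0.9889.
In absolute terms T_C = 276.15 K and T_H = 306.48 K, so ΔT = 30.33 K.
COP_Carnot = T_C/ΔT = 276.15/30.33 = 9.104.
η_II = COP_actual/COP_Carnot = 0.9889/9.104 = 0.1086.

0.109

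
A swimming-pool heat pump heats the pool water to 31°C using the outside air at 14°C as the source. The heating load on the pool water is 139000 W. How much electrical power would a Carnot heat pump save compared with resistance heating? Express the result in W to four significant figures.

In absolute terms T_C = 287.15 K and T_H = 304.15 K, so ΔT = 17.00 K.
COP_Carnot = T_H/ΔT = 304.15/17.00 = 17.89.
Resistance heating needs Ẇ_res = Q̇_H = 139000 W; the reversible heat pump needs only Ẇ_hp = Q̇_H/COP = 7769 W.
Saving = 139000 − 7769 = 131200 W.

131200 W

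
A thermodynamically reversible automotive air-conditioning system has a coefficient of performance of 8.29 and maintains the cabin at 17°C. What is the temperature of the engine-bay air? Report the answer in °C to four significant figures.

COP_R = T_C/(T_H − T_C) gives T_H − T_C = T_C/COP.
With T_C = 290.15 K, T_H = 290.15 × (1 + 1/8.29) = 325.15 K.
Converting, 325.15 K = 52.00°C.

52.00 °C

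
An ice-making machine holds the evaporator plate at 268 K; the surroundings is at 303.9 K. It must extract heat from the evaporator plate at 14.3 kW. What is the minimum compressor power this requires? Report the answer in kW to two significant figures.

1.9 kW

The reservoir spacing is ΔT = 303.9 − 268 = 35.90 K.
COP_Carnot = T_C/ΔT = 268.00/35.90 = 7.465.
Ẇ_min = Q̇/COP_Carnot = 14.30/7.465 = 1.916 kW.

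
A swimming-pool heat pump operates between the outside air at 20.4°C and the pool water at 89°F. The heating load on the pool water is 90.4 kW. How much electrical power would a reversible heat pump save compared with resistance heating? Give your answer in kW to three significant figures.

87.1 kW

In absolute terms T_C = 293.55 K and T_H = 304.82 K, so ΔT = 11.27 K.
COP_Carnot = T_H/ΔT = 304.82/11.27 = 27.05.
Resistance heating needs Ẇ_res = Q̇_H = 90.40 kW; the reversible heat pump needs only Ẇ_hp = Q̇_H/COP = 3.341 kW.
Saving = 90.40 − 3.341 = 87.06 kW.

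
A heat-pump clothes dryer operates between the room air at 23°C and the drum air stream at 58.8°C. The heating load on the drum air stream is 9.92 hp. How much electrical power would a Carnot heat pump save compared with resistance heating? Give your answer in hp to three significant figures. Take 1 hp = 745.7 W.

In absolute terms T_C = 296.15 K and T_H = 331.95 K, so ΔT = 35.80 K.
COP_Carnot = T_H/ΔT = 331.95/35.80 = 9.272.
Resistance heating needs Ẇ_res = Q̇_H = 9.920 hp; the reversible heat pump needs only Ẇ_hp = Q̇_H/COP = 1.070 hp.
Saving = 9.920 − 1.070 = 8.850 hp.

8.85 hp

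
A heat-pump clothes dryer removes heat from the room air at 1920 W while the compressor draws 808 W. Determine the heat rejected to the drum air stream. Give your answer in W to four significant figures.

For a cyclic device the first law requires Q̇_H = Q̇_C + Ẇ.
Q̇_H = Q̇_C + Ẇ = 2728 W.

2728 W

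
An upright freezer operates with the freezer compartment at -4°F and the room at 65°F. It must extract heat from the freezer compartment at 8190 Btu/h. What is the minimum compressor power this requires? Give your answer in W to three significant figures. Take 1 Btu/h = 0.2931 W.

363 W

In absolute terms T_C = 253.15 K and T_H = 291.48 K, so ΔT = 38.33 K.
COP_Carnot = T_C/ΔT = 253.15/38.33 = 6.604.
Ẇ_min = Q̇/COP_Carnot = 8190/6.604 = 1240 Btu/h = 363.5 W.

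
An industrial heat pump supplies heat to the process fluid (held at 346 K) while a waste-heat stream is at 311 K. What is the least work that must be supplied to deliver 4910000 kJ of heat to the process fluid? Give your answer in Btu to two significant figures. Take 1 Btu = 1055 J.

The reservoir spacing is ΔT = 346 − 311 = 35.00 K.
The reversible limit is COP_HP = T_H/ΔT = 9.886, so W_min = Q_H/COP = Q_H·ΔT/T_H.
W_min = 4910000 × 35.00/346.00 = 496700 kJ = 470800 Btu.

470000 Btu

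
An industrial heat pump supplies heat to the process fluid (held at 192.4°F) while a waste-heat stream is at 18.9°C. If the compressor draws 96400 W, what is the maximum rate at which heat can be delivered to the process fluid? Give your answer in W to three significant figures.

In absolute terms T_C = 292.05 K and T_H = 362.26 K, so ΔT = 70.21 K.
COP_Carnot = T_H/ΔT = 362.26/70.21 = 5.160.
Q̇_max = COP_Carnot × Ẇ = 5.160 × 96400 W = 497400 W.

497000 W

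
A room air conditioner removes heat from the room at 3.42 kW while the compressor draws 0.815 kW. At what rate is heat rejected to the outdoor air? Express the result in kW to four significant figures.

For a cyclic device the first law requires Q̇_H = Q̇_C + Ẇ.
Q̇_H = Q̇_C + Ẇ = 4.235 kW.

4.235 kW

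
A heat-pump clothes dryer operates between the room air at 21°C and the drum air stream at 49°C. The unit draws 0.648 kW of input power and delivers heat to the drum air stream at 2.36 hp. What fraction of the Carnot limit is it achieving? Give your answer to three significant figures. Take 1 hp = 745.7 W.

Converting, Q̇_H = 2.360 hp = 1.760 kW, so COP_actual = Q̇_H/Ẇ = 1.760/0.6480 = 2.716.
In absolute terms T_C = 294.15 K and T_H = 322.15 K, so ΔT = 28.00 K.
COP_Carnot = T_H/ΔT = 322.15/28.00 = 11.51.
η_II = COP_actual/COP_Carnot = 2.716/11.51 = 0.2360.

0.236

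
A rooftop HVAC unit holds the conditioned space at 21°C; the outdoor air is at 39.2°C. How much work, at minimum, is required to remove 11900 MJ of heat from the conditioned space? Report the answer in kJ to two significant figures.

In absolute terms T_C = 294.15 K and T_H = 312.35 K, so ΔT = 18.20 K.
The reversible limit is COP_R = T_C/ΔT = 16.16, so W_min = Q_C/COP = Q_C·ΔT/T_C.
W_min = 11900 × 18.20/294.15 = 736.3 MJ = 736300 kJ.

740000 kJ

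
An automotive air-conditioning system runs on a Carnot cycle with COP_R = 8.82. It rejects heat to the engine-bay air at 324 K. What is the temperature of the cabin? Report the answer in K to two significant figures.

290 K

For a Carnot refrigerator COP_R = T_C/(T_H − T_C), so T_C = COP·T_H/(1 + COP).
With T_H = 324.00 K, T_C = 8.82 × 324.00/9.820 = 291.01 K.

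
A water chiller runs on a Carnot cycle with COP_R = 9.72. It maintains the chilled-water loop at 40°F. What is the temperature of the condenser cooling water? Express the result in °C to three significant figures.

33.0 °C

COP_R = T_C/(T_H − T_C) gives T_H − T_C = T_C/COP.
With T_C = 277.59 K, T_H = 277.59 × (1 + 1/9.72) = 306.15 K.
Converting, 306.15 K = 33.00°C.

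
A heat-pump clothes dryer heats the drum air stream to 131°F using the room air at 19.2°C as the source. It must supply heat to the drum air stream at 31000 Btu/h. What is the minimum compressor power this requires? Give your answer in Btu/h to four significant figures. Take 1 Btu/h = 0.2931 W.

3382 Btu/h

In absolute terms T_C = 292.35 K and T_H = 328.15 K, so ΔT = 35.80 K.
COP_Carnot = T_H/ΔT = 328.15/35.80 = 9.166.
Ẇ_min = Q̇/COP_Carnot = 31000/9.166 = 3382 Btu/h.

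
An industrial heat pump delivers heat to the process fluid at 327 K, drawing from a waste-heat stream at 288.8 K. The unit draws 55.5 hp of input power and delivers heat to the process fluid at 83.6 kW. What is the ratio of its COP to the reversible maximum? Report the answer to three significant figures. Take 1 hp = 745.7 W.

0.236

Converting, Q̇_H = 83.60 kW = 112.1 hp, so COP_actual = Q̇_H/Ẇ = 112.1/55.50 = 2.020.
The reservoir spacing is ΔT = 327 − 288.8 = 38.20 K.
COP_Carnot = T_H/ΔT = 327.00/38.20 = 8.560.
η_II = COP_actual/COP_Carnot = 2.020/8.560 = 0.2360.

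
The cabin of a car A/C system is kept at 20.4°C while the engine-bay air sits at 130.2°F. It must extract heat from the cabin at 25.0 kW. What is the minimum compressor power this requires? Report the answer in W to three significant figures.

2910 W

In absolute terms T_C = 293.55 K and T_H = 327.71 K, so ΔT = 34.16 K.
COP_Carnot = T_C/ΔT = 293.55/34.16 = 8.595.
Ẇ_min = Q̇/COP_Carnot = 25.00/8.595 = 2.909 kW = 2909 W.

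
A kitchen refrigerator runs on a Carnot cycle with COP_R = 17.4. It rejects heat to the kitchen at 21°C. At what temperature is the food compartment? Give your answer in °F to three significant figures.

For a Carnot refrigerator COP_R = T_C/(T_H − T_C), so T_C = COP·T_H/(1 + COP).
With T_H = 294.15 K, T_C = 17.4 × 294.15/18.40 = 278.16 K.
Converting, 278.16 K = 41.02°F.

41.0 °F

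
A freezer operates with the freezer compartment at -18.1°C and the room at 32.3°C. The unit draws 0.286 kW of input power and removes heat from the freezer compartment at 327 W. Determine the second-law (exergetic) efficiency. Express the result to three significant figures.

Converting, Q̇_C = 327.0 W = 0.3270 kW, so COP_actual = Q̇_C/Ẇ = 0.3270/0.2860 = 1.143.
In absolute terms T_C = 255.05 K and T_H = 305.45 K, so ΔT = 50.40 K.
COP_Carnot = T_C/ΔT = 255.05/50.40 = 5.061.
η_II = COP_actual/COP_Carnot = 1.143/5.061 = 0.2259.

0.226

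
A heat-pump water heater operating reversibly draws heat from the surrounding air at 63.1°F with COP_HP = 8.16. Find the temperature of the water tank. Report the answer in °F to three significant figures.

COP_HP = T_H/(T_H − T_C) rearranges to T_H = COP·T_C/(COP − 1).
With T_C = 290.43 K, T_H = 8.16 × 290.43/7.160 = 330.99 K.
Converting, 330.99 K = 136.11°F.

136 °F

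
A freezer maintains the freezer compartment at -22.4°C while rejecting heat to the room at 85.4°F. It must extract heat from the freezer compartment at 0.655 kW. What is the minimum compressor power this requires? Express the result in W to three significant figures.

In absolute terms T_C = 250.75 K and T_H = 302.82 K, so ΔT = 52.07 K.
COP_Carnot = T_C/ΔT = 250.75/52.07 = 4.816.
Ẇ_min = Q̇/COP_Carnot = 0.6550/4.816 = 0.1360 kW = 136.0 W.

136 W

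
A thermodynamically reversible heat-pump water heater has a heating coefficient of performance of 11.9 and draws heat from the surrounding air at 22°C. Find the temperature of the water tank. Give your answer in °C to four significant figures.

COP_HP = T_H/(T_H − T_C) rearranges to T_H = COP·T_C/(COP − 1).
With T_C = 295.15 K, T_H = 11.9 × 295.15/10.90 = 322.23 K.
Converting, 322.23 K = 49.08°C.

49.08 °C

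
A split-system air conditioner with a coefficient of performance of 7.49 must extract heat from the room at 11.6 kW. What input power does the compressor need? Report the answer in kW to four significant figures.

1.549 kW

Ẇ = Q̇_C/COP = 11.60/7.49 = 1.549 kW.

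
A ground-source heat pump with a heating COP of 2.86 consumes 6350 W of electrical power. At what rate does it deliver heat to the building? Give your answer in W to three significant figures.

18200 W

Q̇_H = COP_HP × Ẇ = 2.86 × 6350 = 18160 W.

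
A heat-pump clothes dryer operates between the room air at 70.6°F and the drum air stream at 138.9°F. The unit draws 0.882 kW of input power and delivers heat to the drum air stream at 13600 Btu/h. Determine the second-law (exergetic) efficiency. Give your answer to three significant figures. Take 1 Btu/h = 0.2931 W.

0.516

Converting, Q̇_H = 13600 Btu/h = 3.986 kW, so COP_actual = Q̇_H/Ẇ = 3.986/0.8820 = 4.519.
In absolute terms T_C = 294.59 K and T_H = 332.54 K, so ΔT = 37.94 K.
COP_Carnot = T_H/ΔT = 332.54/37.94 = 8.764.
η_II = COP_actual/COP_Carnot = 4.519/8.764 = 0.5157.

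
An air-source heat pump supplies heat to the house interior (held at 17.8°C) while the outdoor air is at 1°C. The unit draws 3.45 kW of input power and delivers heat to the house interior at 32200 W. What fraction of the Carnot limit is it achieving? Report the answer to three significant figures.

Converting, Q̇_H = 32200 W = 32.20 kW, so COP_actual = Q̇_H/Ẇ = 32.20/3.450 = 9.333.
In absolute terms T_C = 274.15 K and T_H = 290.95 K, so ΔT = 16.80 K.
COP_Carnot = T_H/ΔT = 290.95/16.80 = 17.32.
η_II = COP_actual/COP_Carnot = 9.333/17.32 = 0.5389.

0.539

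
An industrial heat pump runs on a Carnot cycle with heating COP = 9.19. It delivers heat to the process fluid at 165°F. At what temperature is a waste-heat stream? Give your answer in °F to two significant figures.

COP_HP = T_H/(T_H − T_C) gives T_H − T_C = T_H/COP.
With T_H = 347.04 K, T_C = 347.04 × (1 − 1/9.19) = 309.28 K.
Converting, 309.28 K = 97.03°F.

97 °F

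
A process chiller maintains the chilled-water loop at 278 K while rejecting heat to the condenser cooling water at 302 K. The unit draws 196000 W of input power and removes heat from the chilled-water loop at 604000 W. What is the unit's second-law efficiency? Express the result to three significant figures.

0.266

COP_actual = Q̇_C/Ẇ = 604000/196000 = 3.082.
The reservoir spacing is ΔT = 302 − 278 = 24.00 K.
COP_Carnot = T_C/ΔT = 278.00/24.00 = 11.58.
η_II = COP_actual/COP_Carnot = 3.082/11.58 = 0.2660.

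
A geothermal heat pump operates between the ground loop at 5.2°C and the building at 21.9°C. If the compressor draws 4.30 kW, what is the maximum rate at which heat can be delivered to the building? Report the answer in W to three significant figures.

In absolute terms T_C = 278.35 K and T_H = 295.05 K, so ΔT = 16.70 K.
COP_Carnot = T_H/ΔT = 295.05/16.70 = 17.67.
Q̇_max = COP_Carnot × Ẇ = 17.67 × 4.300 kW = 75.97 kW = 75970 W.

76000 W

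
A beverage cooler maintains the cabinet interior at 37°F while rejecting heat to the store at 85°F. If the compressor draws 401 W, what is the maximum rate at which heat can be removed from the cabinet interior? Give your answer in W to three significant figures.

In absolute terms T_C = 275.93 K and T_H = 302.59 K, so ΔT = 26.67 K.
COP_Carnot = T_C/ΔT = 275.93/26.67 = 10.35.
Q̇_max = COP_Carnot × Ẇ = 10.35 × 401.0 W = 4149 W.

4150 W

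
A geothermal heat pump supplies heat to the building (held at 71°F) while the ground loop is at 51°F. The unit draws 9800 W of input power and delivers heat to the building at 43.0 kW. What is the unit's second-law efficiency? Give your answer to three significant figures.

0.165

Converting, Q̇_H = 43.00 kW = 43000 W, so COP_actual = Q̇_H/Ẇ = 43000/9800 = 4.388.
In absolute terms T_C = 283.71 K and T_H = 294.82 K, so ΔT = 11.11 K.
COP_Carnot = T_H/ΔT = 294.82/11.11 = 26.53.
η_II = COP_actual/COP_Carnot = 4.388/26.53 = 0.1654.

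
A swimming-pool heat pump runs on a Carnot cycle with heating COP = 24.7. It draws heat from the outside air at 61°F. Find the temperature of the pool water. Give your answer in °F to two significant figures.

83 °F

COP_HP = T_H/(T_H − T_C) rearranges to T_H = COP·T_C/(COP − 1).
With T_C = 289.26 K, T_H = 24.7 × 289.26/23.70 = 301.47 K.
Converting, 301.47 K = 82.97°F.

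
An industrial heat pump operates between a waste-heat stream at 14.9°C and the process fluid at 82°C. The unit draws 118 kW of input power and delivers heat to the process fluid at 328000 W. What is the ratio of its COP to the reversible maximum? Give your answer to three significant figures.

Converting, Q̇_H = 328000 W = 328.0 kW, so COP_actual = Q̇_H/Ẇ = 328.0/118.0 = 2.780.
In absolute terms T_C = 288.05 K and T_H = 355.15 K, so ΔT = 67.10 K.
COP_Carnot = T_H/ΔT = 355.15/67.10 = 5.293.
η_II = COP_actual/COP_Carnot = 2.780/5.293 = 0.5252.

0.525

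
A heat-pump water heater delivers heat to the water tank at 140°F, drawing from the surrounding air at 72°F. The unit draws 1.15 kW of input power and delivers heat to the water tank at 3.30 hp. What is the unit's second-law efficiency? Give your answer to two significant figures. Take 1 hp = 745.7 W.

Converting, Q̇_H = 3.300 hp = 2.461 kW, so COP_actual = Q̇_H/Ẇ = 2.461/1.150 = 2.140.
In absolute terms T_C = 295.37 K and T_H = 333.15 K, so ΔT = 37.78 K.
COP_Carnot = T_H/ΔT = 333.15/37.78 = 8.819.
η_II = COP_actual/COP_Carnot = 2.140/8.819 = 0.2426.

0.24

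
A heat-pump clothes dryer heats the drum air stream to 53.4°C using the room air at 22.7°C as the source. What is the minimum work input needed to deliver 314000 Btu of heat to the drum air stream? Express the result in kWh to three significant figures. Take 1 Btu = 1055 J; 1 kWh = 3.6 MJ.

8.65 kWh

In absolute terms T_C = 295.85 K and T_H = 326.55 K, so ΔT = 30.70 K.
The reversible limit is COP_HP = T_H/ΔT = 10.64, so W_min = Q_H/COP = Q_H·ΔT/T_H.
W_min = 314000 × 30.70/326.55 = 29520 Btu = 8.651 kWh.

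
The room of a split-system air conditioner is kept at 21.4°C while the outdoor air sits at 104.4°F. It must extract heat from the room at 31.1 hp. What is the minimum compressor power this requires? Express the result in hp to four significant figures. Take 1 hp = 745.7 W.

In absolute terms T_C = 294.55 K and T_H = 313.37 K, so ΔT = 18.82 K.
COP_Carnot = T_C/ΔT = 294.55/18.82 = 15.65.
Ẇ_min = Q̇/COP_Carnot = 31.10/15.65 = 1.987 hp.

1.987 hp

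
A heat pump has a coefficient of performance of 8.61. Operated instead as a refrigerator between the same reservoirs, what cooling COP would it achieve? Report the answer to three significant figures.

7.61

Since Q_H = Q_C + W for any cycle, COP_R = Q_C/W = Q_H/W − 1.
COP_R = 8.61 − 1 = 7.61.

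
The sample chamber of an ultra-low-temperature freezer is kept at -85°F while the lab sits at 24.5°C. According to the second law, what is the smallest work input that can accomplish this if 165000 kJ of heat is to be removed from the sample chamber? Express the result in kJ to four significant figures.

70950 kJ

In absolute terms T_C = 208.15 K and T_H = 297.65 K, so ΔT = 89.50 K.
The reversible limit is COP_R = T_C/ΔT = 2.326, so W_min = Q_C/COP = Q_C·ΔT/T_C.
W_min = 165000 × 89.50/208.15 = 70950 kJ.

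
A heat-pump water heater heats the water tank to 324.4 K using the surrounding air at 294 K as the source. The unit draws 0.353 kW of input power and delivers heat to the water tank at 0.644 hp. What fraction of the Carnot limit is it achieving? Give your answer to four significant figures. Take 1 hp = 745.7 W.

Converting, Q̇_H = 0.6440 hp = 0.4802 kW, so COP_actual = Q̇_H/Ẇ = 0.4802/0.3530 = 1.360.
The reservoir spacing is ΔT = 324.4 − 294 = 30.40 K.
COP_Carnot = T_H/ΔT = 324.40/30.40 = 10.67.
η_II = COP_actual/COP_Carnot = 1.360/10.67 = 0.1275.

0.1275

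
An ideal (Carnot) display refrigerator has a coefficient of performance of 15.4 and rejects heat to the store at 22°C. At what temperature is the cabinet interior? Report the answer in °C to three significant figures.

For a Carnot refrigerator COP_R = T_C/(T_H − T_C), so T_C = COP·T_H/(1 + COP).
With T_H = 295.15 K, T_C = 15.4 × 295.15/16.40 = 277.15 K.
Converting, 277.15 K = 4.00°C.

4.00 °C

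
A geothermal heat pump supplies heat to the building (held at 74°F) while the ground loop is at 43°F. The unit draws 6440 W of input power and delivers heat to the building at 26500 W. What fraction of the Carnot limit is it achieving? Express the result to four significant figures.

COP_actual = Q̇_H/Ẇ = 26500/6440 = 4.115.
In absolute terms T_C = 279.26 K and T_H = 296.48 K, so ΔT = 17.22 K.
COP_Carnot = T_H/ΔT = 296.48/17.22 = 17.22.
η_II = COP_actual/COP_Carnot = 4.115/17.22 = 0.2390.

0.2390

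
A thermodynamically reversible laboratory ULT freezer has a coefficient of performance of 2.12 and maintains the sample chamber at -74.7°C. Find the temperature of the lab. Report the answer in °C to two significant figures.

19 °C

COP_R = T_C/(T_H − T_C) gives T_H − T_C = T_C/COP.
With T_C = 198.45 K, T_H = 198.45 × (1 + 1/2.12) = 292.06 K.
Converting, 292.06 K = 18.91°C.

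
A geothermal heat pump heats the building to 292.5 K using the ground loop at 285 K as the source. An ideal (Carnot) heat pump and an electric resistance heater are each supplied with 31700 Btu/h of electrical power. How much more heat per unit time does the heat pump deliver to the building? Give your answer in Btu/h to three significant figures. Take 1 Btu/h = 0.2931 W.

1200000 Btu/h

The reservoir spacing is ΔT = 292.5 − 285 = 7.500 K.
COP_Carnot = T_H/ΔT = 292.50/7.500 = 39.00.
The heat pump delivers Q̇_H = COP × Ẇ = 1236000 Btu/h; the resistance heater delivers Ẇ = 31700 Btu/h.
Extra = (COP − 1)·Ẇ = 1205000 Btu/h.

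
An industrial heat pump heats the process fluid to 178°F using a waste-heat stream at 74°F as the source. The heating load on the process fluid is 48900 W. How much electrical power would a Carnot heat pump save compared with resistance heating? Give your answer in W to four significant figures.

In absolute terms T_C = 296.48 K and T_H = 354.26 K, so ΔT = 57.78 K.
COP_Carnot = T_H/ΔT = 354.26/57.78 = 6.131.
Resistance heating needs Ẇ_res = Q̇_H = 48900 W; the reversible heat pump needs only Ẇ_hp = Q̇_H/COP = 7975 W.
Saving = 48900 − 7975 = 40920 W.

40920 W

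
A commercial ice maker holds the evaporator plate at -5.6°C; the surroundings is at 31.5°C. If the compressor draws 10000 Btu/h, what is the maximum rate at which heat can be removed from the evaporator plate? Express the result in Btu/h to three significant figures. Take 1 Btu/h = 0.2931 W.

72100 Btu/h

In absolute terms T_C = 267.55 K and T_H = 304.65 K, so ΔT = 37.10 K.
COP_Carnot = T_C/ΔT = 267.55/37.10 = 7.212.
Q̇_max = COP_Carnot × Ẇ = 7.212 × 10000 Btu/h = 72120 Btu/h.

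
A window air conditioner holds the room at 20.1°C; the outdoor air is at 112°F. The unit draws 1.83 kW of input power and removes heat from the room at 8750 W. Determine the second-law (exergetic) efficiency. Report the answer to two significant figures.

0.40

Converting, Q̇_C = 8750 W = 8.750 kW, so COP_actual = Q̇_C/Ẇ = 8.750/1.830 = 4.781.
In absolute terms T_C = 293.25 K and T_H = 317.59 K, so ΔT = 24.34 K.
COP_Carnot = T_C/ΔT = 293.25/24.34 = 12.05.
η_II = COP_actual/COP_Carnot = 4.781/12.05 = 0.3969.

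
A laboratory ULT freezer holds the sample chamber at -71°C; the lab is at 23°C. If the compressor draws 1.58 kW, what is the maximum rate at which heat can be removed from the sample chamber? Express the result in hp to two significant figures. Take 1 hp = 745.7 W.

In absolute terms T_C = 202.15 K and T_H = 296.15 K, so ΔT = 94.00 K.
COP_Carnot = T_C/ΔT = 202.15/94.00 = 2.151.
Q̇_max = COP_Carnot × Ẇ = 2.151 × 1.580 kW = 3.398 kW = 4.557 hp.

4.6 hp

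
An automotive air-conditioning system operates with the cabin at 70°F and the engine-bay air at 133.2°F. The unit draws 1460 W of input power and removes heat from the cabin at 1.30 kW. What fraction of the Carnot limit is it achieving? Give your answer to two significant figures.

0.11

Converting, Q̇_C = 1.300 kW = 1300 W, so COP_actual = Q̇_C/Ẇ = 1300/1460 = 0.8904.
In absolute terms T_C = 294.26 K and T_H = 329.37 K, so ΔT = 35.11 K.
COP_Carnot = T_C/ΔT = 294.26/35.11 = 8.381.
η_II = COP_actual/COP_Carnot = 0.8904/8.381 = 0.1062.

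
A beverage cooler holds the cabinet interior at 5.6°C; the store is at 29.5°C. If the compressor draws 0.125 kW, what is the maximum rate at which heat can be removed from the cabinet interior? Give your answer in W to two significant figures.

In absolute terms T_C = 278.75 K and T_H = 302.65 K, so ΔT = 23.90 K.
COP_Carnot = T_C/ΔT = 278.75/23.90 = 11.66.
Q̇_max = COP_Carnot × Ẇ = 11.66 × 0.1250 kW = 1.458 kW = 1458 W.

1500 W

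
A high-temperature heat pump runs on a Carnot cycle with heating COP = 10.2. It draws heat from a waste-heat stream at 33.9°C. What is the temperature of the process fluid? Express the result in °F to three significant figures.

COP_HP = T_H/(T_H − T_C) rearranges to T_H = COP·T_C/(COP − 1).
With T_C = 307.05 K, T_H = 10.2 × 307.05/9.200 = 340.42 K.
Converting, 340.42 K = 153.09°F.

153 °F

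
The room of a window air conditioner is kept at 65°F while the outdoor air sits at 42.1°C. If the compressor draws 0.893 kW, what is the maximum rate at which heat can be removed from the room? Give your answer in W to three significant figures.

11000 W

In absolute terms T_C = 291.48 K and T_H = 315.25 K, so ΔT = 23.77 K.
COP_Carnot = T_C/ΔT = 291.48/23.77 = 12.26.
Q̇_max = COP_Carnot × Ẇ = 12.26 × 0.8930 kW = 10.95 kW = 10950 W.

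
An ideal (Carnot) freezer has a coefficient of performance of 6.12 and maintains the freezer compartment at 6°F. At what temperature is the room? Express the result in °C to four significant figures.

27.83 °C

COP_R = T_C/(T_H − T_C) gives T_H − T_C = T_C/COP.
With T_C = 258.71 K, T_H = 258.71 × (1 + 1/6.12) = 300.98 K.
Converting, 300.98 K = 27.83°C.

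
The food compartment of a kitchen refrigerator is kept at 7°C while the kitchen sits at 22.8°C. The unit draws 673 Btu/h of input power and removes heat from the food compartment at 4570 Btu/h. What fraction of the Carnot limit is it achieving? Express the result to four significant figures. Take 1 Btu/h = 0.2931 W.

0.3830

COP_actual = Q̇_C/Ẇ = 4570/673.0 = 6.790.
In absolute terms T_C = 280.15 K and T_H = 295.95 K, so ΔT = 15.80 K.
COP_Carnot = T_C/ΔT = 280.15/15.80 = 17.73.
η_II = COP_actual/COP_Carnot = 6.790/17.73 = 0.3830.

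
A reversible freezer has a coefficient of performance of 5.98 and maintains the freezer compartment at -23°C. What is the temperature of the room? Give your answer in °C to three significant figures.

18.8 °C

COP_R = T_C/(T_H − T_C) gives T_H − T_C = T_C/COP.
With T_C = 250.15 K, T_H = 250.15 × (1 + 1/5.98) = 291.98 K.
Converting, 291.98 K = 18.83°C.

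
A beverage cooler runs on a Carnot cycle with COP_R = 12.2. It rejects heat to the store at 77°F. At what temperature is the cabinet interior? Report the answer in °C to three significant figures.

For a Carnot refrigerator COP_R = T_C/(T_H − T_C), so T_C = COP·T_H/(1 + COP).
With T_H = 298.15 K, T_C = 12.2 × 298.15/13.20 = 275.56 K.
Converting, 275.56 K = 2.41°C.

2.41 °C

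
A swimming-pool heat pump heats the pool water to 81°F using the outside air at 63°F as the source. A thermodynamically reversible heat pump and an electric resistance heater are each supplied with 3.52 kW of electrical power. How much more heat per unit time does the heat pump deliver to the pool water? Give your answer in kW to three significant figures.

In absolute terms T_C = 290.37 K and T_H = 300.37 K, so ΔT = 10.00 K.
COP_Carnot = T_H/ΔT = 300.37/10.00 = 30.04.
The heat pump delivers Q̇_H = COP × Ẇ = 105.7 kW; the resistance heater delivers Ẇ = 3.520 kW.
Extra = (COP − 1)·Ẇ = 102.2 kW.

102 kW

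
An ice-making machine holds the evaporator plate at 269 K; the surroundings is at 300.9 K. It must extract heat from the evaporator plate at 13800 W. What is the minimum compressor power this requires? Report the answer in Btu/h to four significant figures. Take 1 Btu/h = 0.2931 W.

The reservoir spacing is ΔT = 300.9 − 269 = 31.90 K.
COP_Carnot = T_C/ΔT = 269.00/31.90 = 8.433.
Ẇ_min = Q̇/COP_Carnot = 13800/8.433 = 1637 W = 5583 Btu/h.

5583 Btu/h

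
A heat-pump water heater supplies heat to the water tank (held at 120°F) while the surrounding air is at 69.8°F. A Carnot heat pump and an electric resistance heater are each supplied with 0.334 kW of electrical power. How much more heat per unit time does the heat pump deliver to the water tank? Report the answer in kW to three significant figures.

In absolute terms T_C = 294.15 K and T_H = 322.04 K, so ΔT = 27.89 K.
COP_Carnot = T_H/ΔT = 322.04/27.89 = 11.55.
The heat pump delivers Q̇_H = COP × Ẇ = 3.857 kW; the resistance heater delivers Ẇ = 0.3340 kW.
Extra = (COP − 1)·Ẇ = 3.523 kW.

3.52 kW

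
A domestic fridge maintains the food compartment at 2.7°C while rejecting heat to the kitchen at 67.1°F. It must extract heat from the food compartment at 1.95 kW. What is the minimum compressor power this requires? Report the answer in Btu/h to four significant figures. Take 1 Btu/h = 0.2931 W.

In absolute terms T_C = 275.85 K and T_H = 292.65 K, so ΔT = 16.80 K.
COP_Carnot = T_C/ΔT = 275.85/16.80 = 16.42.
Ẇ_min = Q̇/COP_Carnot = 1.950/16.42 = 0.1188 kW = 405.2 Btu/h.

405.2 Btu/h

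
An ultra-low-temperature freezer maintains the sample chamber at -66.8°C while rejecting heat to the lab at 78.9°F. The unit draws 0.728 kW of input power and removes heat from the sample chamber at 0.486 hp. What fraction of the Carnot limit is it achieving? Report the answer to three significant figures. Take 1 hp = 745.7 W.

0.224

Converting, Q̇_C = 0.4860 hp = 0.3624 kW, so COP_actual = Q̇_C/Ẇ = 0.3624/0.7280 = 0.4978.
In absolute terms T_C = 206.35 K and T_H = 299.21 K, so ΔT = 92.86 K.
COP_Carnot = T_C/ΔT = 206.35/92.86 = 2.222.
η_II = COP_actual/COP_Carnot = 0.4978/2.222 = 0.2240.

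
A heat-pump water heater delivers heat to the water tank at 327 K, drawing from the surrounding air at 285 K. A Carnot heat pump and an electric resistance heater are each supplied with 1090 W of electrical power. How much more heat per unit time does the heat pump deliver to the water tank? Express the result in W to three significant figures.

The reservoir spacing is ΔT = 327 − 285 = 42.00 K.
COP_Carnot = T_H/ΔT = 327.00/42.00 = 7.786.
The heat pump delivers Q̇_H = COP × Ẇ = 8486 W; the resistance heater delivers Ẇ = 1090 W.
Extra = (COP − 1)·Ẇ = 7396 W.

7400 W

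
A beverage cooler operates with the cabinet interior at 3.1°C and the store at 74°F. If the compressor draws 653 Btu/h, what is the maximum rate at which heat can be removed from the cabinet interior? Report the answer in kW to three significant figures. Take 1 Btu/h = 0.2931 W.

In absolute terms T_C = 276.25 K and T_H = 296.48 K, so ΔT = 20.23 K.
COP_Carnot = T_C/ΔT = 276.25/20.23 = 13.65.
Q̇_max = COP_Carnot × Ẇ = 13.65 × 653.0 Btu/h = 8916 Btu/h = 2.613 kW.

2.61 kW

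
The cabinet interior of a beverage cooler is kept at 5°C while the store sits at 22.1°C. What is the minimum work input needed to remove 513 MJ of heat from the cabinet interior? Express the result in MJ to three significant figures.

In absolute terms T_C = 278.15 K and T_H = 295.25 K, so ΔT = 17.10 K.
The reversible limit is COP_R = T_C/ΔT = 16.27, so W_min = Q_C/COP = Q_C·ΔT/T_C.
W_min = 513.0 × 17.10/278.15 = 31.54 MJ.

31.5 MJ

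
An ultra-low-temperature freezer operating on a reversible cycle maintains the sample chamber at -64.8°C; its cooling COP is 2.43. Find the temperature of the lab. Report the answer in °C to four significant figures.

COP_R = T_C/(T_H − T_C) gives T_H − T_C = T_C/COP.
With T_C = 208.35 K, T_H = 208.35 × (1 + 1/2.43) = 294.09 K.
Converting, 294.09 K = 20.94°C.

20.94 °C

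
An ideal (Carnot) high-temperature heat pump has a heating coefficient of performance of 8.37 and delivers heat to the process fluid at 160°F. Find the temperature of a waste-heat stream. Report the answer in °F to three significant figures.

COP_HP = T_H/(T_H − T_C) gives T_H − T_C = T_H/COP.
With T_H = 344.26 K, T_C = 344.26 × (1 − 1/8.37) = 303.13 K.
Converting, 303.13 K = 85.97°F.

86.0 °F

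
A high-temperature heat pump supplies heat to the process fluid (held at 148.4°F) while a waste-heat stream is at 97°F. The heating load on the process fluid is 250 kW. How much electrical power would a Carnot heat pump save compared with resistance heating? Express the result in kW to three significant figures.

229 kW

In absolute terms T_C = 309.26 K and T_H = 337.82 K, so ΔT = 28.56 K.
COP_Carnot = T_H/ΔT = 337.82/28.56 = 11.83.
Resistance heating needs Ẇ_res = Q̇_H = 250.0 kW; the reversible heat pump needs only Ẇ_hp = Q̇_H/COP = 21.13 kW.
Saving = 250.0 − 21.13 = 228.9 kW.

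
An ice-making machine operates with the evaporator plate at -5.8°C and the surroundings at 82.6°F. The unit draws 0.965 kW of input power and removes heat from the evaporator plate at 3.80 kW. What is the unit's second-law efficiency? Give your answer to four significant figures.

COP_actual = Q̇_C/Ẇ = 3.800/0.9650 = 3.938.
In absolute terms T_C = 267.35 K and T_H = 301.26 K, so ΔT = 33.91 K.
COP_Carnot = T_C/ΔT = 267.35/33.91 = 7.884.
η_II = COP_actual/COP_Carnot = 3.938/7.884 = 0.4995.

0.4995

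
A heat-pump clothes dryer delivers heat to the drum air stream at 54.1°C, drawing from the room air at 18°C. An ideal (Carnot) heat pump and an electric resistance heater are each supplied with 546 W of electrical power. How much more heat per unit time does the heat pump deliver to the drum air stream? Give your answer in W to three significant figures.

4400 W

In absolute terms T_C = 291.15 K and T_H = 327.25 K, so ΔT = 36.10 K.
COP_Carnot = T_H/ΔT = 327.25/36.10 = 9.065.
The heat pump delivers Q̇_H = COP × Ẇ = 4950 W; the resistance heater delivers Ẇ = 546.0 W.
Extra = (COP − 1)·Ẇ = 4404 W.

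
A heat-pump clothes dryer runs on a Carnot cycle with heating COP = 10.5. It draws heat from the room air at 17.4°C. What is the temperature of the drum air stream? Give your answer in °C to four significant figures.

47.98 °C

COP_HP = T_H/(T_H − T_C) rearranges to T_H = COP·T_C/(COP − 1).
With T_C = 290.55 K, T_H = 10.5 × 290.55/9.500 = 321.13 K.
Converting, 321.13 K = 47.98°C.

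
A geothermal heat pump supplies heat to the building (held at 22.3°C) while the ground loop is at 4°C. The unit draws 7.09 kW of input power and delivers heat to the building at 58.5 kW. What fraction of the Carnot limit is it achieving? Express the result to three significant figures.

COP_actual = Q̇_H/Ẇ = 58.50/7.090 = 8.251.
In absolute terms T_C = 277.15 K and T_H = 295.45 K, so ΔT = 18.30 K.
COP_Carnot = T_H/ΔT = 295.45/18.30 = 16.14.
η_II = COP_actual/COP_Carnot = 8.251/16.14 = 0.5111.

0.511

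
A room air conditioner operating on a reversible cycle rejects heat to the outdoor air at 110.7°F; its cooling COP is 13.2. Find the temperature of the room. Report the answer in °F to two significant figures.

For a Carnot refrigerator COP_R = T_C/(T_H − T_C), so T_C = COP·T_H/(1 + COP).
With T_H = 316.87 K, T_C = 13.2 × 316.87/14.20 = 294.56 K.
Converting, 294.56 K = 70.53°F.

71 °F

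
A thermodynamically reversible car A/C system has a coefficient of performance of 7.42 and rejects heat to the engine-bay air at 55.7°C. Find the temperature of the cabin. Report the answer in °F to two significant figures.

62 °F

For a Carnot refrigerator COP_R = T_C/(T_H − T_C), so T_C = COP·T_H/(1 + COP).
With T_H = 328.85 K, T_C = 7.42 × 328.85/8.420 = 289.79 K.
Converting, 289.79 K = 61.96°F.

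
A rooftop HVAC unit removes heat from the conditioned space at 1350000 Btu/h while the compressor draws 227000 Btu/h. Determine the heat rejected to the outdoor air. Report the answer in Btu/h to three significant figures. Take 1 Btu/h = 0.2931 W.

1580000 Btu/h

For a cyclic device the first law requires Q̇_H = Q̇_C + Ẇ.
Q̇_H = Q̇_C + Ẇ = 1577000 Btu/h.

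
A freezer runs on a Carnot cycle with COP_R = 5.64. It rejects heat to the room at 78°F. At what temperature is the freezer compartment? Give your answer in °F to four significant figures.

-2.974 °F

For a Carnot refrigerator COP_R = T_C/(T_H − T_C), so T_C = COP·T_H/(1 + COP).
With T_H = 298.71 K, T_C = 5.64 × 298.71/6.640 = 253.72 K.
Converting, 253.72 K = -2.97°F.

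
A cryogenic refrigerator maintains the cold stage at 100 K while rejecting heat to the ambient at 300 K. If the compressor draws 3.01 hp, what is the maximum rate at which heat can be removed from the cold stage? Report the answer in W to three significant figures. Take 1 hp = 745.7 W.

The reservoir spacing is ΔT = 300 − 100 = 200.0 K.
COP_Carnot = T_C/ΔT = 100.00/200.0 = 0.5000.
Q̇_max = COP_Carnot × Ẇ = 0.5000 × 3.010 hp = 1.505 hp = 1122 W.

1120 W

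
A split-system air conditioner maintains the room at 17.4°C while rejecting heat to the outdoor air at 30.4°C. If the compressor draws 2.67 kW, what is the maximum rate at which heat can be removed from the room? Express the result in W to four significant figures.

59670 W

In absolute terms T_C = 290.55 K and T_H = 303.55 K, so ΔT = 13.00 K.
COP_Carnot = T_C/ΔT = 290.55/13.00 = 22.35.
Q̇_max = COP_Carnot × Ẇ = 22.35 × 2.670 kW = 59.67 kW = 59670 W.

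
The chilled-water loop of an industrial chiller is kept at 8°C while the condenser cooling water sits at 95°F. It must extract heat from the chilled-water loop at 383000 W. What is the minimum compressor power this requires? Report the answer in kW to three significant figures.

36.8 kW

In absolute terms T_C = 281.15 K and T_H = 308.15 K, so ΔT = 27.00 K.
COP_Carnot = T_C/ΔT = 281.15/27.00 = 10.41.
Ẇ_min = Q̇/COP_Carnot = 383000/10.41 = 36780 W = 36.78 kW.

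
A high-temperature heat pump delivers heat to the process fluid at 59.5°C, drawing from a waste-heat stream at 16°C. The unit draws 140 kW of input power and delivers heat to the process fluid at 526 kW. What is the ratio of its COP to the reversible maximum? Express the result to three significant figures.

0.491

COP_actual = Q̇_H/Ẇ = 526.0/140.0 = 3.757.
In absolute terms T_C = 289.15 K and T_H = 332.65 K, so ΔT = 43.50 K.
COP_Carnot = T_H/ΔT = 332.65/43.50 = 7.647.
η_II = COP_actual/COP_Carnot = 3.757/7.647 = 0.4913.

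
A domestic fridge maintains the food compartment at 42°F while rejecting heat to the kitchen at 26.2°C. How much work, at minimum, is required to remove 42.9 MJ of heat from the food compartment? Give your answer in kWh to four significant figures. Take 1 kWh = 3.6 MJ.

0.8827 kWh

In absolute terms T_C = 278.71 K and T_H = 299.35 K, so ΔT = 20.64 K.
The reversible limit is COP_R = T_C/ΔT = 13.50, so W_min = Q_C/COP = Q_C·ΔT/T_C.
W_min = 42.90 × 20.64/278.71 = 3.178 MJ = 0.8827 kWh.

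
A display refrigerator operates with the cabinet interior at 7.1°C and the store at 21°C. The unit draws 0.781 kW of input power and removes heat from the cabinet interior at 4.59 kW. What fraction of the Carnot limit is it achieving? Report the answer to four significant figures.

COP_actual = Q̇_C/Ẇ = 4.590/0.7810 = 5.877.
In absolute terms T_C = 280.25 K and T_H = 294.15 K, so ΔT = 13.90 K.
COP_Carnot = T_C/ΔT = 280.25/13.90 = 20.16.
η_II = COP_actual/COP_Carnot = 5.877/20.16 = 0.2915.

0.2915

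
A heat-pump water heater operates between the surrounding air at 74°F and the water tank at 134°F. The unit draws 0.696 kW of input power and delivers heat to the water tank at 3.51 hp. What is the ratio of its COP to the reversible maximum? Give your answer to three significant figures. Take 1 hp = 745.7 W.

0.380

Converting, Q̇_H = 3.510 hp = 2.617 kW, so COP_actual = Q̇_H/Ẇ = 2.617/0.6960 = 3.761.
In absolute terms T_C = 296.48 K and T_H = 329.82 K, so ΔT = 33.33 K.
COP_Carnot = T_H/ΔT = 329.82/33.33 = 9.895.
η_II = COP_actual/COP_Carnot = 3.761/9.895 = 0.3801.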